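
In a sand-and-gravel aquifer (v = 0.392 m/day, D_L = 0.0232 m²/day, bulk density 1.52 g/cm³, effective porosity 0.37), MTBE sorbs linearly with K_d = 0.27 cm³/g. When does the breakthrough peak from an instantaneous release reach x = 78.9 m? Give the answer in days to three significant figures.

424 days

Retardation factor R = 1 + ρ_b·K_d/n = 1 + 1.52 × 0.27/0.37 = 2.109.
Sorption retards both mechanisms: v_R = v/R = 0.1859 m/day, D_R = D/R = 0.01100 m²/day.
Peak time from v_R²t² + 2D_R t − x² = 0: t = (√(D_R² + v_R²x²) − D_R)/v_R².
√(D_R² + v_R²x²) = √(0.01100² + 0.1859² × 78.9²) = 14.67; v_R² = 0.03456.
t = (14.67 − 0.01100)/0.03456 = 424 days.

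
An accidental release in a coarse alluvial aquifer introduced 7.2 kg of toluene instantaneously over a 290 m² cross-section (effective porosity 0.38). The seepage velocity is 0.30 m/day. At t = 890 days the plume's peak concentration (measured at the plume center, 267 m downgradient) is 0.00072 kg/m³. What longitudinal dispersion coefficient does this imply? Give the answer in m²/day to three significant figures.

0.736 m²/day

At the plume center C_max = M/(n_e·A·√(4πDt)), so D = M²/(4πt·(n_e·A·C_max)²).
n_e·A·C_max = 0.38 × 290 × 0.00072 = 0.07934 kg/m.
D = 7.2²/(4π × 890 × 0.07934²) = 0.736 m²/day.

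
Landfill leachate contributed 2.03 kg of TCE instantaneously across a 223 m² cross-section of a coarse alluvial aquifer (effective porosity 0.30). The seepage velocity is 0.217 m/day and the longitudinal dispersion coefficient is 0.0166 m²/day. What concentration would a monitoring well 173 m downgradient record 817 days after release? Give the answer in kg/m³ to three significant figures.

For an instantaneous plane source, C(x,t) = M/(n_e·A·√(4πDt)) · exp(−(x−vt)²/(4Dt)), with n_e·A the pore (flow) area.
Plume center vt = 0.217 × 817 = 177.289 m, so the well at 173 m is 4.289 m upgradient of the peak.
√(4πDt) = 13.05 m, giving peak height M/(n_e·A·√(4πDt)) = 2.03/(0.30 × 223 × 13.05) = 0.002325 kg/m³.
(x−vt)²/(4Dt) = (-4.289)²/(4 × 0.0166 × 817) = 0.3391; exp(−0.3391) = 0.7124.
C = 0.002325 × 0.7124 = 0.00166 kg/m³.

0.00166 kg/m³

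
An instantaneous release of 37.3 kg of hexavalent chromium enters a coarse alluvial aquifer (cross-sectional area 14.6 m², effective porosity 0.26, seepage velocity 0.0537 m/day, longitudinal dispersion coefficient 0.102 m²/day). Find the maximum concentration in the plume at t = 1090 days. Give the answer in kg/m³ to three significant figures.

0.263 kg/m³

The peak of an instantaneous 1D plume sits at x = vt; there the Gaussian factor is 1 and C_max = M/(n_e·A·√(4πDt)), where n_e·A is the pore area the mass is dissolved in.
√(4πDt) = √(4π × 0.102 × 1090) = 37.38 m, so C_max = 37.3/(0.26 × 14.6 × 37.38) = 0.263 kg/m³.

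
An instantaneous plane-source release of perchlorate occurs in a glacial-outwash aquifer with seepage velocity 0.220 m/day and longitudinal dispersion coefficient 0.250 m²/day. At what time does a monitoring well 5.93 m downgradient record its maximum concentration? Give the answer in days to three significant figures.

For the 1D instantaneous-source solution, setting ∂C/∂t = 0 at fixed x gives v²t² + 2Dt − x² = 0, so t = (√(D² + v²x²) − D)/v².
√(D² + v²x²) = √(0.250² + 0.220² × 5.93²) = 1.328; v² = 0.0484.
t = (1.328 − 0.250)/0.0484 = 22.3 days (vs. the pure-advection estimate x/v = 27.0 d).

22.3 days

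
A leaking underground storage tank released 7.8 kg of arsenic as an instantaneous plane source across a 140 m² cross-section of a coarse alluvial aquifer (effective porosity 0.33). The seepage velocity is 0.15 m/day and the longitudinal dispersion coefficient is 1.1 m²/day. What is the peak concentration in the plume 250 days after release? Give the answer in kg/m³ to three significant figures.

0.00287 kg/m³

The peak of an instantaneous 1D plume sits at x = vt; there the Gaussian factor is 1 and C_max = M/(n_e·A·√(4πDt)), where n_e·A is the pore area the mass is dissolved in.
√(4πDt) = √(4π × 1.1 × 250) = 58.79 m, so C_max = 7.8/(0.33 × 140 × 58.79) = 0.00287 kg/m³.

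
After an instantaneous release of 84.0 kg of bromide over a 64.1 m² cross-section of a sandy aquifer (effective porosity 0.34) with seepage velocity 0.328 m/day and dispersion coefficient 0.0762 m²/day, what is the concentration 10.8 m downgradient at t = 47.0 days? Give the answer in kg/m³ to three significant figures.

For an instantaneous plane source, C(x,t) = M/(n_e·A·√(4πDt)) · exp(−(x−vt)²/(4Dt)), with n_e·A the pore (flow) area.
Plume center vt = 0.328 × 47.0 = 15.416 m, so the well at 10.8 m is 4.616 m upgradient of the peak.
√(4πDt) = 6.709 m, giving peak height M/(n_e·A·√(4πDt)) = 84.0/(0.34 × 64.1 × 6.709) = 0.5745 kg/m³.
(x−vt)²/(4Dt) = (-4.616)²/(4 × 0.0762 × 47.0) = 1.487; exp(−1.487) = 0.2260.
C = 0.5745 × 0.2260 = 0.130 kg/m³.

0.130 kg/m³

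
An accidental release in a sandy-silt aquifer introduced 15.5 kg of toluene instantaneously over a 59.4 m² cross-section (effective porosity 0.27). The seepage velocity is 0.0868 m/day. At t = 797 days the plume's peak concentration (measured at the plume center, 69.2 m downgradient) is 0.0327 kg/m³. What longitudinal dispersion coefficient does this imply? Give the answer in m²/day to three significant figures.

At the plume center C_max = M/(n_e·A·√(4πDt)), so D = M²/(4πt·(n_e·A·C_max)²).
n_e·A·C_max = 0.27 × 59.4 × 0.0327 = 0.5244 kg/m.
D = 15.5²/(4π × 797 × 0.5244²) = 0.0872 m²/day.

0.0872 m²/day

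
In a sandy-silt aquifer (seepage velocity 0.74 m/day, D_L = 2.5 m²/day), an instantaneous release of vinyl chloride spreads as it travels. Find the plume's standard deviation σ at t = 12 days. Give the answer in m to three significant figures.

7.75 m

Dispersive spreading gives a Gaussian with σ² = 2Dt; advection only shifts the center.
σ = √(2 × 2.5 × 12) = 7.75 m.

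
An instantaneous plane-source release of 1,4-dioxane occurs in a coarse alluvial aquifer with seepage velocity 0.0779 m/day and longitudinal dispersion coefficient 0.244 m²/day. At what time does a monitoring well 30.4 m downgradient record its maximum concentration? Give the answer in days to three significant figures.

352 days

For the 1D instantaneous-source solution, setting ∂C/∂t = 0 at fixed x gives v²t² + 2Dt − x² = 0, so t = (√(D² + v²x²) − D)/v².
√(D² + v²x²) = √(0.244² + 0.0779² × 30.4²) = 2.381; v² = 0.00606841.
t = (2.381 − 0.244)/0.00606841 = 352 days (vs. the pure-advection estimate x/v = 390 d).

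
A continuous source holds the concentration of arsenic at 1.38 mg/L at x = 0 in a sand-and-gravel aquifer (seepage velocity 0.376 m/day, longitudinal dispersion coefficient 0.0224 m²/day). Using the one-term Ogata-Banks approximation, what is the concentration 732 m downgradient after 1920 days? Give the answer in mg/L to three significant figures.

0.191 mg/L

For a continuous step input, C/C₀ ≈ ½·erfc((x−vt)/(2√(Dt))).
vt = 0.376 × 1920 = 721.92 m and 2√(Dt) = 2√(0.0224 × 1920) = 13.12 m.
Argument (x−vt)/(2√(Dt)) = (732 − 721.92)/13.12 = 0.7683; ½·erfc(0.7683) = 0.1386.
C = 1.38 × 0.1386 = 0.191 mg/L.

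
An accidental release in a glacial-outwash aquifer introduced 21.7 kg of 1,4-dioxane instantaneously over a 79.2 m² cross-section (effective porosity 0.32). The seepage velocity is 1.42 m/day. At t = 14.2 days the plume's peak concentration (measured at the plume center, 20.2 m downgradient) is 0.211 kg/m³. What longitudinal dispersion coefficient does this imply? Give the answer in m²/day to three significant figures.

At the plume center C_max = M/(n_e·A·√(4πDt)), so D = M²/(4πt·(n_e·A·C_max)²).
n_e·A·C_max = 0.32 × 79.2 × 0.211 = 5.348 kg/m.
D = 21.7²/(4π × 14.2 × 5.348²) = 0.0923 m²/day.

0.0923 m²/day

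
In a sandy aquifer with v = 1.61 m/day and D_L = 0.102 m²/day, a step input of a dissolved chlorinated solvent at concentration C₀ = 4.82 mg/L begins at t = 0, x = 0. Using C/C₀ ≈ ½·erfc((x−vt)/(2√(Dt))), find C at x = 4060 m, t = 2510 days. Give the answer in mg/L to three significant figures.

For a continuous step input, C/C₀ ≈ ½·erfc((x−vt)/(2√(Dt))).
vt = 1.61 × 2510 = 4041.1 m and 2√(Dt) = 2√(0.102 × 2510) = 32.00 m.
Argument (x−vt)/(2√(Dt)) = (4060 − 4041.1)/32.00 = 0.5906; ½·erfc(0.5906) = 0.2018.
C = 4.82 × 0.2018 = 0.973 mg/L.

0.973 mg/L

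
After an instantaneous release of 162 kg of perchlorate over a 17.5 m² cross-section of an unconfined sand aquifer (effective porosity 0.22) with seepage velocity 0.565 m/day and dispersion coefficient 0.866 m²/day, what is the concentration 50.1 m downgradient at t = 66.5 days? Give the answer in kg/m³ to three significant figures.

For an instantaneous plane source, C(x,t) = M/(n_e·A·√(4πDt)) · exp(−(x−vt)²/(4Dt)), with n_e·A the pore (flow) area.
Plume center vt = 0.565 × 66.5 = 37.5725 m, so the well at 50.1 m is 12.5275 m downgradient of the peak.
√(4πDt) = 26.90 m, giving peak height M/(n_e·A·√(4πDt)) = 162/(0.22 × 17.5 × 26.90) = 1.564 kg/m³.
(x−vt)²/(4Dt) = (12.5275)²/(4 × 0.866 × 66.5) = 0.6813; exp(−0.6813) = 0.5060.
C = 1.564 × 0.5060 = 0.791 kg/m³.

0.791 kg/m³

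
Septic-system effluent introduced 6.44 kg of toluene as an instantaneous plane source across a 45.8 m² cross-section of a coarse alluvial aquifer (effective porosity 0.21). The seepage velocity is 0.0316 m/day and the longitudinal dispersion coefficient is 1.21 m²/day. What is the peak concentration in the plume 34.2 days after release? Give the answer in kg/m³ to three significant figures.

The peak of an instantaneous 1D plume sits at x = vt; there the Gaussian factor is 1 and C_max = M/(n_e·A·√(4πDt)), where n_e·A is the pore area the mass is dissolved in.
√(4πDt) = √(4π × 1.21 × 34.2) = 22.80 m, so C_max = 6.44/(0.21 × 45.8 × 22.80) = 0.0294 kg/m³.

0.0294 kg/m³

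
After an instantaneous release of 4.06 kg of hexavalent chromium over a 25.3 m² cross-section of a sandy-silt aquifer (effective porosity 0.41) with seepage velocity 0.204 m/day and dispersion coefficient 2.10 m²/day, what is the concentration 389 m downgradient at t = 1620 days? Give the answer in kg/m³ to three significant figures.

For an instantaneous plane source, C(x,t) = M/(n_e·A·√(4πDt)) · exp(−(x−vt)²/(4Dt)), with n_e·A the pore (flow) area.
Plume center vt = 0.204 × 1620 = 330.48 m, so the well at 389 m is 58.52 m downgradient of the peak.
√(4πDt) = 206.8 m, giving peak height M/(n_e·A·√(4πDt)) = 4.06/(0.41 × 25.3 × 206.8) = 0.001893 kg/m³.
(x−vt)²/(4Dt) = (58.52)²/(4 × 2.10 × 1620) = 0.2517; exp(−0.2517) = 0.7775.
C = 0.001893 × 0.7775 = 0.00147 kg/m³.

0.00147 kg/m³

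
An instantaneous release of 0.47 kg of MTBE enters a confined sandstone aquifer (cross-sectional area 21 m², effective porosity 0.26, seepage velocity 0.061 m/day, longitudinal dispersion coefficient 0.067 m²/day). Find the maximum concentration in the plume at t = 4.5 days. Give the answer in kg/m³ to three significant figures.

0.0442 kg/m³

The peak of an instantaneous 1D plume sits at x = vt; there the Gaussian factor is 1 and C_max = M/(n_e·A·√(4πDt)), where n_e·A is the pore area the mass is dissolved in.
√(4πDt) = √(4π × 0.067 × 4.5) = 1.946 m, so C_max = 0.47/(0.26 × 21 × 1.946) = 0.0442 kg/m³.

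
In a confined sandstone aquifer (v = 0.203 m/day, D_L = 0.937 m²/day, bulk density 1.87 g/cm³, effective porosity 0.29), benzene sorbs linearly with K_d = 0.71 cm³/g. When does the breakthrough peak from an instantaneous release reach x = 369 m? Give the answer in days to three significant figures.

Retardation factor R = 1 + ρ_b·K_d/n = 1 + 1.87 × 0.71/0.29 = 5.578.
Sorption retards both mechanisms: v_R = v/R = 0.03639 m/day, D_R = D/R = 0.1680 m²/day.
Peak time from v_R²t² + 2D_R t − x² = 0: t = (√(D_R² + v_R²x²) − D_R)/v_R².
√(D_R² + v_R²x²) = √(0.1680² + 0.03639² × 369²) = 13.43; v_R² = 0.001324.
t = (13.43 − 0.1680)/0.001324 = 10000 days.

10000 days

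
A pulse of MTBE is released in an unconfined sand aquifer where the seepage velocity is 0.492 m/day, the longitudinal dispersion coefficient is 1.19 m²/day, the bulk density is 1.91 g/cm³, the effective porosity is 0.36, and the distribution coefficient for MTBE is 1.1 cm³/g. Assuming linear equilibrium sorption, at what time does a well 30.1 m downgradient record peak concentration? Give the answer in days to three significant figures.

Retardation factor R = 1 + ρ_b·K_d/n = 1 + 1.91 × 1.1/0.36 = 6.836.
Sorption retards both mechanisms: v_R = v/R = 0.07197 m/day, D_R = D/R = 0.1741 m²/day.
Peak time from v_R²t² + 2D_R t − x² = 0: t = (√(D_R² + v_R²x²) − D_R)/v_R².
√(D_R² + v_R²x²) = √(0.1741² + 0.07197² × 30.1²) = 2.173; v_R² = 0.005180.
t = (2.173 − 0.1741)/0.005180 = 386 days.

386 days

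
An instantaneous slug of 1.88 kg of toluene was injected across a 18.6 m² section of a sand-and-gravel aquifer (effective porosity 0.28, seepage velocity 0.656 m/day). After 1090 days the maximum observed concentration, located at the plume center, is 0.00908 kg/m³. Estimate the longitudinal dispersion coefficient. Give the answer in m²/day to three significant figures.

0.115 m²/day

At the plume center C_max = M/(n_e·A·√(4πDt)), so D = M²/(4πt·(n_e·A·C_max)²).
n_e·A·C_max = 0.28 × 18.6 × 0.00908 = 0.04729 kg/m.
D = 1.88²/(4π × 1090 × 0.04729²) = 0.115 m²/day.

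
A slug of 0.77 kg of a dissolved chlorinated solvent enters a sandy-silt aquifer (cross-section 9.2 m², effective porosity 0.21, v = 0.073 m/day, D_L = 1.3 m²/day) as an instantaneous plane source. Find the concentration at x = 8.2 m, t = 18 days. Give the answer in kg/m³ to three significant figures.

For an instantaneous plane source, C(x,t) = M/(n_e·A·√(4πDt)) · exp(−(x−vt)²/(4Dt)), with n_e·A the pore (flow) area.
Plume center vt = 0.073 × 18 = 1.314 m, so the well at 8.2 m is 6.886 m downgradient of the peak.
√(4πDt) = 17.15 m, giving peak height M/(n_e·A·√(4πDt)) = 0.77/(0.21 × 9.2 × 17.15) = 0.02324 kg/m³.
(x−vt)²/(4Dt) = (6.886)²/(4 × 1.3 × 18) = 0.5066; exp(−0.5066) = 0.6025.
C = 0.02324 × 0.6025 = 0.0140 kg/m³.

0.0140 kg/m³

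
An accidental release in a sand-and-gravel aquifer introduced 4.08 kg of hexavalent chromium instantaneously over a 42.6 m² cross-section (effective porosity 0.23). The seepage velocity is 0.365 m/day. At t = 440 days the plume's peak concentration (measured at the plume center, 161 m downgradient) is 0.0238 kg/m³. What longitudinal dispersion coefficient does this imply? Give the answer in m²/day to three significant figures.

At the plume center C_max = M/(n_e·A·√(4πDt)), so D = M²/(4πt·(n_e·A·C_max)²).
n_e·A·C_max = 0.23 × 42.6 × 0.0238 = 0.2332 kg/m.
D = 4.08²/(4π × 440 × 0.2332²) = 0.0554 m²/day.

0.0554 m²/day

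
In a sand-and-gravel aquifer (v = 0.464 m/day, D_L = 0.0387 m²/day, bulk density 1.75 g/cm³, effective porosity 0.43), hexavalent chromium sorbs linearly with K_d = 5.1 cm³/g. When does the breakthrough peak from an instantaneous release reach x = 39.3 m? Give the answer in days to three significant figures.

Retardation factor R = 1 + ρ_b·K_d/n = 1 + 1.75 × 5.1/0.43 = 21.76.
Sorption retards both mechanisms: v_R = v/R = 0.02132 m/day, D_R = D/R = 0.001778 m²/day.
Peak time from v_R²t² + 2D_R t − x² = 0: t = (√(D_R² + v_R²x²) − D_R)/v_R².
√(D_R² + v_R²x²) = √(0.001778² + 0.02132² × 39.3²) = 0.8379; v_R² = 0.0004545.
t = (0.8379 − 0.001778)/0.0004545 = 1840 days.

1840 days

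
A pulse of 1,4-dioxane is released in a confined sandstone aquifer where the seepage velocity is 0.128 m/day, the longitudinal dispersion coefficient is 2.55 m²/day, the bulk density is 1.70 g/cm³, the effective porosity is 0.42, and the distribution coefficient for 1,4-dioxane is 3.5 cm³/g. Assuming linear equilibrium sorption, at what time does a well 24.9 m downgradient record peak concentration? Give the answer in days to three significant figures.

1420 days

Retardation factor R = 1 + ρ_b·K_d/n = 1 + 1.70 × 3.5/0.42 = 15.17.
Sorption retards both mechanisms: v_R = v/R = 0.008438 m/day, D_R = D/R = 0.1681 m²/day.
Peak time from v_R²t² + 2D_R t − x² = 0: t = (√(D_R² + v_R²x²) − D_R)/v_R².
√(D_R² + v_R²x²) = √(0.1681² + 0.008438² × 24.9²) = 0.2691; v_R² = 7.120e-05.
t = (0.2691 − 0.1681)/7.120e-05 = 1420 days.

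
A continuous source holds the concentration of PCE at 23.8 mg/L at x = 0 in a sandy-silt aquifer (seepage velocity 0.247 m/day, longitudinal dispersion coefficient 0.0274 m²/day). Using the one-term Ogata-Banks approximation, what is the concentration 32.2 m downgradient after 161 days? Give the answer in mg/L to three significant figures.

23.7 mg/L

For a continuous step input, C/C₀ ≈ ½·erfc((x−vt)/(2√(Dt))).
vt = 0.247 × 161 = 39.767 m and 2√(Dt) = 2√(0.0274 × 161) = 4.201 m.
Argument (x−vt)/(2√(Dt)) = (32.2 − 39.767)/4.201 = -1.801; ½·erfc(-1.801) = 0.9946.
C = 23.8 × 0.9946 = 23.7 mg/L.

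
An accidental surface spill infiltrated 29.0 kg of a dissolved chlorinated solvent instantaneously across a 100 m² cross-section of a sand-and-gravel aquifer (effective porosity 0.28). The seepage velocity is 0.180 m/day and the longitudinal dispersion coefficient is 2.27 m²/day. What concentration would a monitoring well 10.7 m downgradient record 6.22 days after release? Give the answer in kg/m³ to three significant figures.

For an instantaneous plane source, C(x,t) = M/(n_e·A·√(4πDt)) · exp(−(x−vt)²/(4Dt)), with n_e·A the pore (flow) area.
Plume center vt = 0.180 × 6.22 = 1.1196 m, so the well at 10.7 m is 9.5804 m downgradient of the peak.
√(4πDt) = 13.32 m, giving peak height M/(n_e·A·√(4πDt)) = 29.0/(0.28 × 100 × 13.32) = 0.07776 kg/m³.
(x−vt)²/(4Dt) = (9.5804)²/(4 × 2.27 × 6.22) = 1.625; exp(−1.625) = 0.1969.
C = 0.07776 × 0.1969 = 0.0153 kg/m³.

0.0153 kg/m³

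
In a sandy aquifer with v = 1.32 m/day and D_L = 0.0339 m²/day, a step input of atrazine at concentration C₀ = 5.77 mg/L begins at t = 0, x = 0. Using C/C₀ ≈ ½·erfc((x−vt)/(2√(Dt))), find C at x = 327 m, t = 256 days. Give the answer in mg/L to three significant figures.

For a continuous step input, C/C₀ ≈ ½·erfc((x−vt)/(2√(Dt))).
vt = 1.32 × 256 = 337.92 m and 2√(Dt) = 2√(0.0339 × 256) = 5.892 m.
Argument (x−vt)/(2√(Dt)) = (327 − 337.92)/5.892 = -1.853; ½·erfc(-1.853) = 0.9956.
C = 5.77 × 0.9956 = 5.74 mg/L.

5.74 mg/L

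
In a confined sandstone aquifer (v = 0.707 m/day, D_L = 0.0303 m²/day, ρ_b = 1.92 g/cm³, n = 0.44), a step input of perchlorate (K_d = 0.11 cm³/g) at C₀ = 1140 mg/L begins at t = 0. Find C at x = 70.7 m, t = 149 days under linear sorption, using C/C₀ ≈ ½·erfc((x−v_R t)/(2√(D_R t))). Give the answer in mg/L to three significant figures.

Retardation factor R = 1 + ρ_b·K_d/n = 1 + 1.92 × 0.11/0.44 = 1.480.
Sorption retards both mechanisms: v_R = v/R = 0.4777 m/day, D_R = D/R = 0.02047 m²/day.
v_R·t = 0.4777 × 149 = 71.1773 m; 2√(D_R t) = 3.493 m; argument = (70.7 − 71.1773)/3.493 = -0.1366.
C = C₀ × ½·erfc(-0.1366) = 1140 × 0.5766 = 657 mg/L.

657 mg/L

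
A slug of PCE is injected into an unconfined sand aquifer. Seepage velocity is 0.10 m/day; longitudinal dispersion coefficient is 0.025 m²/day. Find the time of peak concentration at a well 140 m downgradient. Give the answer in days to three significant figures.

For the 1D instantaneous-source solution, setting ∂C/∂t = 0 at fixed x gives v²t² + 2Dt − x² = 0, so t = (√(D² + v²x²) − D)/v².
√(D² + v²x²) = √(0.025² + 0.10² × 140²) = 14.00; v² = 0.01.
t = (14.00 − 0.025)/0.01 = 1400 days (vs. the pure-advection estimate x/v = 1400 d).

1400 days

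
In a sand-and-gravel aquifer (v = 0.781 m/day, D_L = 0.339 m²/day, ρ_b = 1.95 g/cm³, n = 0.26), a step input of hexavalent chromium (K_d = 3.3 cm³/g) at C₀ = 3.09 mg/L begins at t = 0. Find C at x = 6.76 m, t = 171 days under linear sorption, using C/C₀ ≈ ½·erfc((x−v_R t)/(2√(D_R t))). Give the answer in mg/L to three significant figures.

0.708 mg/L

Retardation factor R = 1 + ρ_b·K_d/n = 1 + 1.95 × 3.3/0.26 = 25.75.
Sorption retards both mechanisms: v_R = v/R = 0.03033 m/day, D_R = D/R = 0.01317 m²/day.
v_R·t = 0.03033 × 171 = 5.18643 m; 2√(D_R t) = 3.001 m; argument = (6.76 − 5.18643)/3.001 = 0.5243.
C = C₀ × ½·erfc(0.5243) = 3.09 × 0.2292 = 0.708 mg/L.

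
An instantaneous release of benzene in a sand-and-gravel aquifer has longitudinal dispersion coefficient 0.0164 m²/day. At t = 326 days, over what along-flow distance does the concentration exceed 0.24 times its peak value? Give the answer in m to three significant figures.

11.0 m

The plume is Gaussian with σ = √(2Dt) = √(2 × 0.0164 × 326) = 3.270 m.
C/C_peak = exp(−Δx²/(2σ²)) = 0.24 ⇒ Δx = σ·√(−2 ln 0.24) = 3.270 × 1.689 = 5.523 m.
Width = 2Δx = 11.0 m.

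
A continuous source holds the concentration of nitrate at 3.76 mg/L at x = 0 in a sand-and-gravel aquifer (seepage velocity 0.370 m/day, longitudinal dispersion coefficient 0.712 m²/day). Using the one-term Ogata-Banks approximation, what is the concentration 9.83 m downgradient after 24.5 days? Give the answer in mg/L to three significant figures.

For a continuous step input, C/C₀ ≈ ½·erfc((x−vt)/(2√(Dt))).
vt = 0.370 × 24.5 = 9.065 m and 2√(Dt) = 2√(0.712 × 24.5) = 8.353 m.
Argument (x−vt)/(2√(Dt)) = (9.83 − 9.065)/8.353 = 0.09158; ½·erfc(0.09158) = 0.4485.
C = 3.76 × 0.4485 = 1.69 mg/L.

1.69 mg/L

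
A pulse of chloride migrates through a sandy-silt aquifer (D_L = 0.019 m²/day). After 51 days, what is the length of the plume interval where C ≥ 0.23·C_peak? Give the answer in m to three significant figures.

The plume is Gaussian with σ = √(2Dt) = √(2 × 0.019 × 51) = 1.392 m.
C/C_peak = exp(−Δx²/(2σ²)) = 0.23 ⇒ Δx = σ·√(−2 ln 0.23) = 1.392 × 1.714 = 2.386 m.
Width = 2Δx = 4.77 m.

4.77 m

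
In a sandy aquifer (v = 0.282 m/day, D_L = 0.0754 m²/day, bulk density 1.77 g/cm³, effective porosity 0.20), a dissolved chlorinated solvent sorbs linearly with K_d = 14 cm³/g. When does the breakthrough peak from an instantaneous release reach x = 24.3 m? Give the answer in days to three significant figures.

10600 days

Retardation factor R = 1 + ρ_b·K_d/n = 1 + 1.77 × 14/0.20 = 124.9.
Sorption retards both mechanisms: v_R = v/R = 0.002258 m/day, D_R = D/R = 0.0006037 m²/day.
Peak time from v_R²t² + 2D_R t − x² = 0: t = (√(D_R² + v_R²x²) − D_R)/v_R².
√(D_R² + v_R²x²) = √(0.0006037² + 0.002258² × 24.3²) = 0.05487; v_R² = 5.099e-06.
t = (0.05487 − 0.0006037)/5.099e-06 = 10600 days.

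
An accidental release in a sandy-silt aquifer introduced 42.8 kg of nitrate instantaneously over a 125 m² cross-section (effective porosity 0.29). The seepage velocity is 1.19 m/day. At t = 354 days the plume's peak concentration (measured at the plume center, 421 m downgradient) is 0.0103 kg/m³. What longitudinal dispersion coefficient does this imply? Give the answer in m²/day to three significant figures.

At the plume center C_max = M/(n_e·A·√(4πDt)), so D = M²/(4πt·(n_e·A·C_max)²).
n_e·A·C_max = 0.29 × 125 × 0.0103 = 0.3734 kg/m.
D = 42.8²/(4π × 354 × 0.3734²) = 2.95 m²/day.

2.95 m²/day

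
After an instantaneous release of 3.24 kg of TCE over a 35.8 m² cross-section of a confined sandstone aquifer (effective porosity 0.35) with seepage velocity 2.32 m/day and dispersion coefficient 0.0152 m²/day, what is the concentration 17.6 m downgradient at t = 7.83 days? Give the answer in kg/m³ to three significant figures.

For an instantaneous plane source, C(x,t) = M/(n_e·A·√(4πDt)) · exp(−(x−vt)²/(4Dt)), with n_e·A the pore (flow) area.
Plume center vt = 2.32 × 7.83 = 18.1656 m, so the well at 17.6 m is 0.5656 m upgradient of the peak.
√(4πDt) = 1.223 m, giving peak height M/(n_e·A·√(4πDt)) = 3.24/(0.35 × 35.8 × 1.223) = 0.2114 kg/m³.
(x−vt)²/(4Dt) = (-0.5656)²/(4 × 0.0152 × 7.83) = 0.6720; exp(−0.6720) = 0.5107.
C = 0.2114 × 0.5107 = 0.108 kg/m³.

0.108 kg/m³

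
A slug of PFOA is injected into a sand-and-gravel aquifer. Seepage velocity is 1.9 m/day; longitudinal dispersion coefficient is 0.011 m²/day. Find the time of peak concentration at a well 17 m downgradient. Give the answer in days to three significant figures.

8.94 days

For the 1D instantaneous-source solution, setting ∂C/∂t = 0 at fixed x gives v²t² + 2Dt − x² = 0, so t = (√(D² + v²x²) − D)/v².
√(D² + v²x²) = √(0.011² + 1.9² × 17²) = 32.30; v² = 3.61.
t = (32.30 − 0.011)/3.61 = 8.94 days (vs. the pure-advection estimate x/v = 8.95 d).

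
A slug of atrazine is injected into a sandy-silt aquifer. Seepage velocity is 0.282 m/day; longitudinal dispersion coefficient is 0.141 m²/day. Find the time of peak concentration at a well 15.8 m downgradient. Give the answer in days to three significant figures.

54.3 days

For the 1D instantaneous-source solution, setting ∂C/∂t = 0 at fixed x gives v²t² + 2Dt − x² = 0, so t = (√(D² + v²x²) − D)/v².
√(D² + v²x²) = √(0.141² + 0.282² × 15.8²) = 4.458; v² = 0.079524.
t = (4.458 − 0.141)/0.079524 = 54.3 days (vs. the pure-advection estimate x/v = 56.0 d).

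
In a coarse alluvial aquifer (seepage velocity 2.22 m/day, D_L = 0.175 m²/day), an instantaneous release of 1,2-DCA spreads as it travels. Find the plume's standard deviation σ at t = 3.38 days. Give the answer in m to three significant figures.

Dispersive spreading gives a Gaussian with σ² = 2Dt; advection only shifts the center.
σ = √(2 × 0.175 × 3.38) = 1.09 m.

1.09 m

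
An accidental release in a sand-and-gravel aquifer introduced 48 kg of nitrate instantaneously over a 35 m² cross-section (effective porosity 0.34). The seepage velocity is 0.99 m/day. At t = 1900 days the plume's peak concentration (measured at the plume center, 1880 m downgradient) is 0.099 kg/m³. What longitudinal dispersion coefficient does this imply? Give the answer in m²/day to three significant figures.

0.0695 m²/day

At the plume center C_max = M/(n_e·A·√(4πDt)), so D = M²/(4πt·(n_e·A·C_max)²).
n_e·A·C_max = 0.34 × 35 × 0.099 = 1.178 kg/m.
D = 48²/(4π × 1900 × 1.178²) = 0.0695 m²/day.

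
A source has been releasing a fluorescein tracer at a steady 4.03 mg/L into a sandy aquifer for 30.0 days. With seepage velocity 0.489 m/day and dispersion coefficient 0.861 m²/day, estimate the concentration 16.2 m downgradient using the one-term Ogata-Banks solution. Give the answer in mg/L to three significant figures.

For a continuous step input, C/C₀ ≈ ½·erfc((x−vt)/(2√(Dt))).
vt = 0.489 × 30.0 = 14.67 m and 2√(Dt) = 2√(0.861 × 30.0) = 10.16 m.
Argument (x−vt)/(2√(Dt)) = (16.2 − 14.67)/10.16 = 0.1506; ½·erfc(0.1506) = 0.4157.
C = 4.03 × 0.4157 = 1.68 mg/L.

1.68 mg/L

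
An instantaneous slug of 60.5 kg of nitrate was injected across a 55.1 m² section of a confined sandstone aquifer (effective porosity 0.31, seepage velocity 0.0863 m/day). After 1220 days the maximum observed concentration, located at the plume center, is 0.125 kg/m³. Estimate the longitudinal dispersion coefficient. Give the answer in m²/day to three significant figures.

At the plume center C_max = M/(n_e·A·√(4πDt)), so D = M²/(4πt·(n_e·A·C_max)²).
n_e·A·C_max = 0.31 × 55.1 × 0.125 = 2.135 kg/m.
D = 60.5²/(4π × 1220 × 2.135²) = 0.0524 m²/day.

0.0524 m²/day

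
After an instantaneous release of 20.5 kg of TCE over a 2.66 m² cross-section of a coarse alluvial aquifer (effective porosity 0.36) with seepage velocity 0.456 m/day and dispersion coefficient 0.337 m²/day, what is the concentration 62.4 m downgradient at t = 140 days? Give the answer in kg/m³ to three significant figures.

For an instantaneous plane source, C(x,t) = M/(n_e·A·√(4πDt)) · exp(−(x−vt)²/(4Dt)), with n_e·A the pore (flow) area.
Plume center vt = 0.456 × 140 = 63.84 m, so the well at 62.4 m is 1.44 m upgradient of the peak.
√(4πDt) = 24.35 m, giving peak height M/(n_e·A·√(4πDt)) = 20.5/(0.36 × 2.66 × 24.35) = 0.8792 kg/m³.
(x−vt)²/(4Dt) = (-1.44)²/(4 × 0.337 × 140) = 0.01099; exp(−0.01099) = 0.9891.
C = 0.8792 × 0.9891 = 0.870 kg/m³.

0.870 kg/m³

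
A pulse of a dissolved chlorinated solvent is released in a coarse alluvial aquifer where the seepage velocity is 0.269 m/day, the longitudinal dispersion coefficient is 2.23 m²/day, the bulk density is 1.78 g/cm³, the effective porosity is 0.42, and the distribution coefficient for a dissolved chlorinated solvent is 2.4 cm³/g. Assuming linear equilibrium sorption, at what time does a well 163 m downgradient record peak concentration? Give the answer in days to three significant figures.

Retardation factor R = 1 + ρ_b·K_d/n = 1 + 1.78 × 2.4/0.42 = 11.17.
Sorption retards both mechanisms: v_R = v/R = 0.02408 m/day, D_R = D/R = 0.1996 m²/day.
Peak time from v_R²t² + 2D_R t − x² = 0: t = (√(D_R² + v_R²x²) − D_R)/v_R².
√(D_R² + v_R²x²) = √(0.1996² + 0.02408² × 163²) = 3.930; v_R² = 0.0005798.
t = (3.930 − 0.1996)/0.0005798 = 6430 days.

6430 days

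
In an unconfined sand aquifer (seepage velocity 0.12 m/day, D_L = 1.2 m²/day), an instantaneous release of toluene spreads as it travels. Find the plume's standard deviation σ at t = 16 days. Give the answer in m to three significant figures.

Dispersive spreading gives a Gaussian with σ² = 2Dt; advection only shifts the center.
σ = √(2 × 1.2 × 16) = 6.20 m.

6.20 m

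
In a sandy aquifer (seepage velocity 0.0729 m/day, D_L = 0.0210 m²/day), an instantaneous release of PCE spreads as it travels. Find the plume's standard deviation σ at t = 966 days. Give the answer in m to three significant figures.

6.37 m

Dispersive spreading gives a Gaussian with σ² = 2Dt; advection only shifts the center.
σ = √(2 × 0.0210 × 966) = 6.37 m.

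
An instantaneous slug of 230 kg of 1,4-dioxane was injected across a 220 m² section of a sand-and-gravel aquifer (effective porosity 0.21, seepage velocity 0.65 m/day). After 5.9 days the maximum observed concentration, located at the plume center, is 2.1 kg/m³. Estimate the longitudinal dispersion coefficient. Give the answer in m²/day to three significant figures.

At the plume center C_max = M/(n_e·A·√(4πDt)), so D = M²/(4πt·(n_e·A·C_max)²).
n_e·A·C_max = 0.21 × 220 × 2.1 = 97.02 kg/m.
D = 230²/(4π × 5.9 × 97.02²) = 0.0758 m²/day.

0.0758 m²/day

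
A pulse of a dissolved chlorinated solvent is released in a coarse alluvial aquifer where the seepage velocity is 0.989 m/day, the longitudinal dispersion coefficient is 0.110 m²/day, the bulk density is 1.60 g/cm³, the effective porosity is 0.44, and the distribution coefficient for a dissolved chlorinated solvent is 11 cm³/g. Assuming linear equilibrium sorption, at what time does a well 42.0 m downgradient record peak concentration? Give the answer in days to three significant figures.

Retardation factor R = 1 + ρ_b·K_d/n = 1 + 1.60 × 11/0.44 = 41.00.
Sorption retards both mechanisms: v_R = v/R = 0.02412 m/day, D_R = D/R = 0.002683 m²/day.
Peak time from v_R²t² + 2D_R t − x² = 0: t = (√(D_R² + v_R²x²) − D_R)/v_R².
√(D_R² + v_R²x²) = √(0.002683² + 0.02412² × 42.0²) = 1.013; v_R² = 0.0005818.
t = (1.013 − 0.002683)/0.0005818 = 1740 days.

1740 days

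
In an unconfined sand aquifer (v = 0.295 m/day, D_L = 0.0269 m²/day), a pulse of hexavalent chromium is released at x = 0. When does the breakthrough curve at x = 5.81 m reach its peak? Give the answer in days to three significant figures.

19.4 days

For the 1D instantaneous-source solution, setting ∂C/∂t = 0 at fixed x gives v²t² + 2Dt − x² = 0, so t = (√(D² + v²x²) − D)/v².
√(D² + v²x²) = √(0.0269² + 0.295² × 5.81²) = 1.714; v² = 0.087025.
t = (1.714 − 0.0269)/0.087025 = 19.4 days (vs. the pure-advection estimate x/v = 19.7 d).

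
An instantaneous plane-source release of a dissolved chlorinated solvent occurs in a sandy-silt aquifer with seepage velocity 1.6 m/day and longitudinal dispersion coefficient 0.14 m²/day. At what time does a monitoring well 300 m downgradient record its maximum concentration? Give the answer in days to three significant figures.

For the 1D instantaneous-source solution, setting ∂C/∂t = 0 at fixed x gives v²t² + 2Dt − x² = 0, so t = (√(D² + v²x²) − D)/v².
√(D² + v²x²) = √(0.14² + 1.6² × 300²) = 480.0; v² = 2.56.
t = (480.0 − 0.14)/2.56 = 187 days (vs. the pure-advection estimate x/v = 188 d).

187 days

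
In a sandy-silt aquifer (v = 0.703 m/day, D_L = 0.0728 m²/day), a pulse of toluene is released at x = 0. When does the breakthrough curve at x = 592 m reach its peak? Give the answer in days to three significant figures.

842 days

For the 1D instantaneous-source solution, setting ∂C/∂t = 0 at fixed x gives v²t² + 2Dt − x² = 0, so t = (√(D² + v²x²) − D)/v².
√(D² + v²x²) = √(0.0728² + 0.703² × 592²) = 416.2; v² = 0.494209.
t = (416.2 − 0.0728)/0.494209 = 842 days (vs. the pure-advection estimate x/v = 842 d).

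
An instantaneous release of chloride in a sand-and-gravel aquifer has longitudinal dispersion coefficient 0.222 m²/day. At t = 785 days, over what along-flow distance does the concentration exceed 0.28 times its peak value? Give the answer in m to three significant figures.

The plume is Gaussian with σ = √(2Dt) = √(2 × 0.222 × 785) = 18.67 m.
C/C_peak = exp(−Δx²/(2σ²)) = 0.28 ⇒ Δx = σ·√(−2 ln 0.28) = 18.67 × 1.596 = 29.80 m.
Width = 2Δx = 59.6 m.

59.6 m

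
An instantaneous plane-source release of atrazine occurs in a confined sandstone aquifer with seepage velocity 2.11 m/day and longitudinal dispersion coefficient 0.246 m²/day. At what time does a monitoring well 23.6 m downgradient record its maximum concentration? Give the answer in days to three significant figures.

11.1 days

For the 1D instantaneous-source solution, setting ∂C/∂t = 0 at fixed x gives v²t² + 2Dt − x² = 0, so t = (√(D² + v²x²) − D)/v².
√(D² + v²x²) = √(0.246² + 2.11² × 23.6²) = 49.80; v² = 4.4521.
t = (49.80 − 0.246)/4.4521 = 11.1 days (vs. the pure-advection estimate x/v = 11.2 d).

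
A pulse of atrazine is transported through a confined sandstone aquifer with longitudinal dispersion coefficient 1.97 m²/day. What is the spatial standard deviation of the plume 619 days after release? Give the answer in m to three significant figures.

49.4 m

Dispersive spreading gives a Gaussian with σ² = 2Dt; advection only shifts the center.
σ = √(2 × 1.97 × 619) = 49.4 m.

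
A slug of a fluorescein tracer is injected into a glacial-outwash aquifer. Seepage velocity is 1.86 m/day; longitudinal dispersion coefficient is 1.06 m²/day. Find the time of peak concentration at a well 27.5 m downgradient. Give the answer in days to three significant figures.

14.5 days

For the 1D instantaneous-source solution, setting ∂C/∂t = 0 at fixed x gives v²t² + 2Dt − x² = 0, so t = (√(D² + v²x²) − D)/v².
√(D² + v²x²) = √(1.06² + 1.86² × 27.5²) = 51.16; v² = 3.4596.
t = (51.16 − 1.06)/3.4596 = 14.5 days (vs. the pure-advection estimate x/v = 14.8 d).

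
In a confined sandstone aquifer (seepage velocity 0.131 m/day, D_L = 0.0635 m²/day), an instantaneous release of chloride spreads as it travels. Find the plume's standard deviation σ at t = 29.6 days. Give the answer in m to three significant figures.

Dispersive spreading gives a Gaussian with σ² = 2Dt; advection only shifts the center.
σ = √(2 × 0.0635 × 29.6) = 1.94 m.

1.94 m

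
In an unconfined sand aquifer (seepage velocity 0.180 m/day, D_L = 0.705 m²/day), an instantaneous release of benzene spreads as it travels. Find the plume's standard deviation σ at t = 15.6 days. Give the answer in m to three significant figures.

Dispersive spreading gives a Gaussian with σ² = 2Dt; advection only shifts the center.
σ = √(2 × 0.705 × 15.6) = 4.69 m.

4.69 m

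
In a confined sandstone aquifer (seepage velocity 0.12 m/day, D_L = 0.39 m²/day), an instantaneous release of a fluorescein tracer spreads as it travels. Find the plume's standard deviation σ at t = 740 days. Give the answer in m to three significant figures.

Dispersive spreading gives a Gaussian with σ² = 2Dt; advection only shifts the center.
σ = √(2 × 0.39 × 740) = 24.0 m.

24.0 m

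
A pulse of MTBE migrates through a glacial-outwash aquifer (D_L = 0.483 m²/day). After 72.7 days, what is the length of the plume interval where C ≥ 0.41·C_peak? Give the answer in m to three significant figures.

22.4 m

The plume is Gaussian with σ = √(2Dt) = √(2 × 0.483 × 72.7) = 8.380 m.
C/C_peak = exp(−Δx²/(2σ²)) = 0.41 ⇒ Δx = σ·√(−2 ln 0.41) = 8.380 × 1.335 = 11.19 m.
Width = 2Δx = 22.4 m.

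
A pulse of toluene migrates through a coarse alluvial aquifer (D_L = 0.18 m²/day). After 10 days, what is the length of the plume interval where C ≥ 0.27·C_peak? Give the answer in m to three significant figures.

6.14 m

The plume is Gaussian with σ = √(2Dt) = √(2 × 0.18 × 10) = 1.897 m.
C/C_peak = exp(−Δx²/(2σ²)) = 0.27 ⇒ Δx = σ·√(−2 ln 0.27) = 1.897 × 1.618 = 3.069 m.
Width = 2Δx = 6.14 m.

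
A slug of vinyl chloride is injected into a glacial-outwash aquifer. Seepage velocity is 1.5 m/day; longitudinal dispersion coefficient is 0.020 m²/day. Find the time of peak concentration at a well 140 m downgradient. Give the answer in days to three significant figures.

For the 1D instantaneous-source solution, setting ∂C/∂t = 0 at fixed x gives v²t² + 2Dt − x² = 0, so t = (√(D² + v²x²) − D)/v².
√(D² + v²x²) = √(0.020² + 1.5² × 140²) = 210.0; v² = 2.25.
t = (210.0 − 0.020)/2.25 = 93.3 days (vs. the pure-advection estimate x/v = 93.3 d).

93.3 days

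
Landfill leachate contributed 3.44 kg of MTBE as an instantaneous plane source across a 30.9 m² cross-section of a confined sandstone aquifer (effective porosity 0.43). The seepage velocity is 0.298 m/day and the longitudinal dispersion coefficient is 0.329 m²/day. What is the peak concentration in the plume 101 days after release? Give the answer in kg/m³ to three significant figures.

The peak of an instantaneous 1D plume sits at x = vt; there the Gaussian factor is 1 and C_max = M/(n_e·A·√(4πDt)), where n_e·A is the pore area the mass is dissolved in.
√(4πDt) = √(4π × 0.329 × 101) = 20.43 m, so C_max = 3.44/(0.43 × 30.9 × 20.43) = 0.0127 kg/m³.

0.0127 kg/m³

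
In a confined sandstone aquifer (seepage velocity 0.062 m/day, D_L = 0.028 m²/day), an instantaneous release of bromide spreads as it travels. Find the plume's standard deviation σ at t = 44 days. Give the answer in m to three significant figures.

Dispersive spreading gives a Gaussian with σ² = 2Dt; advection only shifts the center.
σ = √(2 × 0.028 × 44) = 1.57 m.

1.57 m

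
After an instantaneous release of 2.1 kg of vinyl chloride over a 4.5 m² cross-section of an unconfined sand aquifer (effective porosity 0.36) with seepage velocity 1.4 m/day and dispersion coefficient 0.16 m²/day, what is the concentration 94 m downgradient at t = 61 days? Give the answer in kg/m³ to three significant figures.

For an instantaneous plane source, C(x,t) = M/(n_e·A·√(4πDt)) · exp(−(x−vt)²/(4Dt)), with n_e·A the pore (flow) area.
Plume center vt = 1.4 × 61 = 85.4 m, so the well at 94 m is 8.6 m downgradient of the peak.
√(4πDt) = 11.07 m, giving peak height M/(n_e·A·√(4πDt)) = 2.1/(0.36 × 4.5 × 11.07) = 0.1171 kg/m³.
(x−vt)²/(4Dt) = (8.6)²/(4 × 0.16 × 61) = 1.894; exp(−1.894) = 0.1505.
C = 0.1171 × 0.1505 = 0.0176 kg/m³.

0.0176 kg/m³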